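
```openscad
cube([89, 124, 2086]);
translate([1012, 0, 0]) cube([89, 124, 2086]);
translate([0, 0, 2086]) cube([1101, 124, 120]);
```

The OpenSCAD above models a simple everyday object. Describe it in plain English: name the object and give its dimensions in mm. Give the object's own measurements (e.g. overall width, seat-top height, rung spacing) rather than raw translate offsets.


A door frame. The clear opening is 923 mm wide and 2086 mm high. Two 89 mm wide jambs, 124 mm deep, stand either side of the opening from the floor to the top of the opening. A 120 mm thick head sits across the top of both jambs, spanning the full outside width of the frame.


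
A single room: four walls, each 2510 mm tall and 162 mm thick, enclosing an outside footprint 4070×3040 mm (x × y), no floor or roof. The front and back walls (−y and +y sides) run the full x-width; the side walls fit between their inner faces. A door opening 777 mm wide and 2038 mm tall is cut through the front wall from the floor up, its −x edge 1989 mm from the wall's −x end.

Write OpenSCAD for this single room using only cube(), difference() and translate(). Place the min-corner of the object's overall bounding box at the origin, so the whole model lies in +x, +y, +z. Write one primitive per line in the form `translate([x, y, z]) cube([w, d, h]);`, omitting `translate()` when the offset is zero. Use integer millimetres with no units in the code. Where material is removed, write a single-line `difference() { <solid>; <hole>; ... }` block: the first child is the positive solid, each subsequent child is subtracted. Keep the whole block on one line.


difference() { cube([4070, 162, 2510]); translate([1989, 0, 0]) cube([777, 162, 2038]); }
translate([0, 2878, 0]) cube([4070, 162, 2510]);
translate([0, 162, 0]) cube([162, 2716, 2510]);
translate([3908, 162, 0]) cube([162, 2716, 2510]);


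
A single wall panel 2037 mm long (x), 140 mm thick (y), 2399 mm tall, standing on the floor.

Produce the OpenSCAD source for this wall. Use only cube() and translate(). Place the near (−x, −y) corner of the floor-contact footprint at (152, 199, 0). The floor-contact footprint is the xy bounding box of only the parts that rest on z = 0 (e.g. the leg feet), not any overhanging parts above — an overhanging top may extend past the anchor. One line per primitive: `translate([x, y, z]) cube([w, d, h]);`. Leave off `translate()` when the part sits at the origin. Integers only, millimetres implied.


translate([152, 199, 0]) cube([2037, 140, 2399]);


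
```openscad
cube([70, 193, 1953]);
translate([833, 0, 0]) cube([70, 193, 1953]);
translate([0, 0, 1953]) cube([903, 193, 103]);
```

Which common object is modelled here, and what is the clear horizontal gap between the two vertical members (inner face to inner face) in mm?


A door frame. The clear opening width is 763 mm.

Two 1953 mm tall posts with a header on top — a door frame. The left jamb is 70 mm wide at x = 0; the right jamb starts at x = 833. The clear opening is 833 − 70 = 763 mm.


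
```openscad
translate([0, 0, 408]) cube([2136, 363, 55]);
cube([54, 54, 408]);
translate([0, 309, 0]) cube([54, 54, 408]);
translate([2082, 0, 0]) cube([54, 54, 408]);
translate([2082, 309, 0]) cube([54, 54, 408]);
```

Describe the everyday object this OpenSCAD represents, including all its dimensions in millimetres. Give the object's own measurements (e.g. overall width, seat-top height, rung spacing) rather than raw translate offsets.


A bench: a 2136×363 mm seat slab, 55 mm thick, top at z = 463 mm, on four 54×54 mm square legs flush with the seat corners and standing on z = 0.


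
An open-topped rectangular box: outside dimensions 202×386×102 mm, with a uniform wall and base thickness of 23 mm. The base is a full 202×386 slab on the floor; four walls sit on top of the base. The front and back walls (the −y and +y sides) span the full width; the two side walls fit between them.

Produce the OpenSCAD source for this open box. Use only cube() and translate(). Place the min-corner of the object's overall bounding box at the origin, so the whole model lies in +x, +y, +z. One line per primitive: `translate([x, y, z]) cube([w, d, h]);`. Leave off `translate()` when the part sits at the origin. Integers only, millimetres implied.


cube([202, 386, 23]);
translate([0, 0, 23]) cube([202, 23, 79]);
translate([0, 363, 23]) cube([202, 23, 79]);
translate([0, 23, 23]) cube([23, 340, 79]);
translate([179, 23, 23]) cube([23, 340, 79]);


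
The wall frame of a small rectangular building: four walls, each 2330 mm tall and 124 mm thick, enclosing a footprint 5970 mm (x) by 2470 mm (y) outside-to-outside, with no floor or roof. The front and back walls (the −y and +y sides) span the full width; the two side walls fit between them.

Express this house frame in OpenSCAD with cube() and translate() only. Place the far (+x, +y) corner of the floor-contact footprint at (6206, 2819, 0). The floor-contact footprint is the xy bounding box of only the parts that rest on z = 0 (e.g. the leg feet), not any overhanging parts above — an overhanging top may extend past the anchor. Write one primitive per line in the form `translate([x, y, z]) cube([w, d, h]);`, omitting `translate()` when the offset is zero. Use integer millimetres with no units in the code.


translate([236, 349, 0]) cube([5970, 124, 2330]);
translate([236, 2695, 0]) cube([5970, 124, 2330]);
translate([236, 473, 0]) cube([124, 2222, 2330]);
translate([6082, 473, 0]) cube([124, 2222, 2330]);


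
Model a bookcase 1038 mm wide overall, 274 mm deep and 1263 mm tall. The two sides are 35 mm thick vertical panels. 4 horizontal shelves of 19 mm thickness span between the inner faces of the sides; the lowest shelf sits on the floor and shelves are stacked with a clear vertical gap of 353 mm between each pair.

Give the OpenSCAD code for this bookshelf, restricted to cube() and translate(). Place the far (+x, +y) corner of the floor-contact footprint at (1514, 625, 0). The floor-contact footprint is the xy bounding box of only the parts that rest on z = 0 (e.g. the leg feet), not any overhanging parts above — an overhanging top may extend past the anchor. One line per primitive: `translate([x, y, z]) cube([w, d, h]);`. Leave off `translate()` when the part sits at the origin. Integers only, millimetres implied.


translate([476, 351, 0]) cube([35, 274, 1263]);
translate([1479, 351, 0]) cube([35, 274, 1263]);
translate([511, 351, 0]) cube([968, 274, 19]);
translate([511, 351, 372]) cube([968, 274, 19]);
translate([511, 351, 744]) cube([968, 274, 19]);
translate([511, 351, 1116]) cube([968, 274, 19]);


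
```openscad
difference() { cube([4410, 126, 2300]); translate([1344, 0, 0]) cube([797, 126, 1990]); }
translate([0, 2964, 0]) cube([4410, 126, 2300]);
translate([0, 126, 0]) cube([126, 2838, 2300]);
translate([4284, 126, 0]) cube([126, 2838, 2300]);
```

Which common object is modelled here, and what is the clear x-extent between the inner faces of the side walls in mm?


A single room. The interior width is 4158 mm.

Four walls enclosing a rectangle with a door in the front wall — a room. Outside width 4410 minus two 126 mm walls gives 4158 mm.


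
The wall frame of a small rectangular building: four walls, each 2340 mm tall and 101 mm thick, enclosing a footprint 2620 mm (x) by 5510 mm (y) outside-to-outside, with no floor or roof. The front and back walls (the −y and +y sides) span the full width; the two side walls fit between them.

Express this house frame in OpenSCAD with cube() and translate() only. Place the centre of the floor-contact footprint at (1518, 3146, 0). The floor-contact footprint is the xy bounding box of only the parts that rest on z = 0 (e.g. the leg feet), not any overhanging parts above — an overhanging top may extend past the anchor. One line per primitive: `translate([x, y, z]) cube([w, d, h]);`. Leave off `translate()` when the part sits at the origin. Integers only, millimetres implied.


translate([208, 391, 0]) cube([2620, 101, 2340]);
translate([208, 5800, 0]) cube([2620, 101, 2340]);
translate([208, 492, 0]) cube([101, 5308, 2340]);
translate([2727, 492, 0]) cube([101, 5308, 2340]);


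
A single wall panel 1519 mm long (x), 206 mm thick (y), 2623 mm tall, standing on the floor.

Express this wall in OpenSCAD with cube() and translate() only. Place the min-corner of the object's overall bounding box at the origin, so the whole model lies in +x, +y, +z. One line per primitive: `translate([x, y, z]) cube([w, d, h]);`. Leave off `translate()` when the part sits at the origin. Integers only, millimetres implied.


cube([1519, 206, 2623]);


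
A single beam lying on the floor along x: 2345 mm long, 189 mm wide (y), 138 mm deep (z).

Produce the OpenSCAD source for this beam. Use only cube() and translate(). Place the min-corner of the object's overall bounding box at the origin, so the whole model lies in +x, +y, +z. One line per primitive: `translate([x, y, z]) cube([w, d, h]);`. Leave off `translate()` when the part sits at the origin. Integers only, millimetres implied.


cube([2345, 189, 138]);


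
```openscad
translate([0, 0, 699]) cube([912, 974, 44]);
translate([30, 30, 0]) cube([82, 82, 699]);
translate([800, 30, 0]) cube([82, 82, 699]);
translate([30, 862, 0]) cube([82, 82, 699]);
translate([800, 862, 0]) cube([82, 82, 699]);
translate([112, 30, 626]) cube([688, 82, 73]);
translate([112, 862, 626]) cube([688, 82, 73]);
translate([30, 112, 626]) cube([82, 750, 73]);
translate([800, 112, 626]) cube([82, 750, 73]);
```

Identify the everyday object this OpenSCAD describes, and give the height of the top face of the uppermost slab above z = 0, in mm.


A table. The table height is 743 mm.

A 912×974×44 slab sits at z = 699 on four 82 mm square posts — a table. The top surface is at 699 + 44 = 743 mm.


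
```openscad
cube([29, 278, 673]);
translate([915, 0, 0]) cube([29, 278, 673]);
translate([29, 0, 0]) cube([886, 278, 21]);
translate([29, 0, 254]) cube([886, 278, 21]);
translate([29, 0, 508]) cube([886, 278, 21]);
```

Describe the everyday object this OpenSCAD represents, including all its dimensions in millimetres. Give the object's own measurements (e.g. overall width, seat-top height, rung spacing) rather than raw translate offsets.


An open bookshelf. Two side panels, each 29 mm thick, 278 mm deep and 673 mm tall, stand 944 mm apart (outside-to-outside). Between them sit 3 shelves, each 21 mm thick and 278 mm deep, spanning the full gap between the sides. The bottom shelf rests on the floor (its underside at z = 0) and the clear gap between one shelf's top and the next shelf's underside is 233 mm.


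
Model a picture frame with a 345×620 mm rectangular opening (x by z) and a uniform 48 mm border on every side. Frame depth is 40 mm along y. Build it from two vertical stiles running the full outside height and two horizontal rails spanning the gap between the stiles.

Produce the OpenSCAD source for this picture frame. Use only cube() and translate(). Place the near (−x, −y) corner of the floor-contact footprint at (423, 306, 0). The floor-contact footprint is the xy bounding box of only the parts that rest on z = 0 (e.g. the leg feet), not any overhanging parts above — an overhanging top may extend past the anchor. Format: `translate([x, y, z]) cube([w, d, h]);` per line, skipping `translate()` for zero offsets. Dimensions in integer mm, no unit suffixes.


translate([423, 306, 0]) cube([48, 40, 716]);
translate([816, 306, 0]) cube([48, 40, 716]);
translate([471, 306, 0]) cube([345, 40, 48]);
translate([471, 306, 668]) cube([345, 40, 48]);


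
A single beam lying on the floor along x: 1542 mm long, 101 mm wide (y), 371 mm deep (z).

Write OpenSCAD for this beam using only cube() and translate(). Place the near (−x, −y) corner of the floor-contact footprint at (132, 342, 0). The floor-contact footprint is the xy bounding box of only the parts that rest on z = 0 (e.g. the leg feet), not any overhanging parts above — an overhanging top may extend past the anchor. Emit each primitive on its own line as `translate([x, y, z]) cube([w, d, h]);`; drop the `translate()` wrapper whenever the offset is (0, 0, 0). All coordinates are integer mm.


translate([132, 342, 0]) cube([1542, 101, 371]);


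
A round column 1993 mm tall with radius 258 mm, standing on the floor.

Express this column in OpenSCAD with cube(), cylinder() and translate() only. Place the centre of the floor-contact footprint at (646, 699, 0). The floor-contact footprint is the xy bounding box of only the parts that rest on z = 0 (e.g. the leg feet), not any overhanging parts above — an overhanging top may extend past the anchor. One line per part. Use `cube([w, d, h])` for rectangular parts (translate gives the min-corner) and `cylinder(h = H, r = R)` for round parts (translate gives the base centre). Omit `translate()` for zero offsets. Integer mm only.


translate([646, 699, 0]) cylinder(h = 1993, r = 258);


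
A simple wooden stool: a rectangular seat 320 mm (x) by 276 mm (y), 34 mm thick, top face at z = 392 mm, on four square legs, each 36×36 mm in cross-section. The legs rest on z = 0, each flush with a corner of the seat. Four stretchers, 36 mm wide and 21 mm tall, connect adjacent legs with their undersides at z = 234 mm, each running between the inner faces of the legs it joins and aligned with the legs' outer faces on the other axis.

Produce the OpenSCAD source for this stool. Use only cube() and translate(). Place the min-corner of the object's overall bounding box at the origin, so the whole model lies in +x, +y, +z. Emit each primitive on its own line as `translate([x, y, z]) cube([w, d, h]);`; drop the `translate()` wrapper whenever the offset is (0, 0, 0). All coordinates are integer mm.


translate([0, 0, 358]) cube([320, 276, 34]);
cube([36, 36, 358]);
translate([284, 0, 0]) cube([36, 36, 358]);
translate([0, 240, 0]) cube([36, 36, 358]);
translate([284, 240, 0]) cube([36, 36, 358]);
translate([36, 0, 234]) cube([248, 36, 21]);
translate([36, 240, 234]) cube([248, 36, 21]);
translate([0, 36, 234]) cube([36, 204, 21]);
translate([284, 36, 234]) cube([36, 204, 21]);


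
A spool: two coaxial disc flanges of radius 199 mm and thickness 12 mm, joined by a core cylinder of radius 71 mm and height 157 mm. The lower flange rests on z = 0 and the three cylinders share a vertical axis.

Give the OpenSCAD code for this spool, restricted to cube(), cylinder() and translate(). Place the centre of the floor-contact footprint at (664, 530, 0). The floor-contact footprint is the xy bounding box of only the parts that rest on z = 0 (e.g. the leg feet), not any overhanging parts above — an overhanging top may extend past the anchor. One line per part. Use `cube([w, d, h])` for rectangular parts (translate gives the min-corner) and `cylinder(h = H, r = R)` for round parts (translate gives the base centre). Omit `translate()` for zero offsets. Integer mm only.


translate([664, 530, 0]) cylinder(h = 12, r = 199);
translate([664, 530, 12]) cylinder(h = 157, r = 71);
translate([664, 530, 169]) cylinder(h = 12, r = 199);


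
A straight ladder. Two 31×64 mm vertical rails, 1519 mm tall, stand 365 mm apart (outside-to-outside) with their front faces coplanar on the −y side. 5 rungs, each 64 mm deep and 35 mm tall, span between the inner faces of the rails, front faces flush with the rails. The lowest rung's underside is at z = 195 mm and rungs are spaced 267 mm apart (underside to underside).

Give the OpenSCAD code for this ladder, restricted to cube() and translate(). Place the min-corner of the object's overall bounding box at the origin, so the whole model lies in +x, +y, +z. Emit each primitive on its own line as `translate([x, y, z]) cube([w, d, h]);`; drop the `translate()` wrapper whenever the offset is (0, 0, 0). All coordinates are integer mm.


cube([31, 64, 1519]);
translate([334, 0, 0]) cube([31, 64, 1519]);
translate([31, 0, 195]) cube([303, 64, 35]);
translate([31, 0, 462]) cube([303, 64, 35]);
translate([31, 0, 729]) cube([303, 64, 35]);
translate([31, 0, 996]) cube([303, 64, 35]);
translate([31, 0, 1263]) cube([303, 64, 35]);


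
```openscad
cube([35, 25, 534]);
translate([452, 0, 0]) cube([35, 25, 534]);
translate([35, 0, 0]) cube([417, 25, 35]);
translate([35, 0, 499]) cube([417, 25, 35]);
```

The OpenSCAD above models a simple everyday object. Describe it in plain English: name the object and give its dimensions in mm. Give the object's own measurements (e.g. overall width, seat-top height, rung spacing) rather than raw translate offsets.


A rectangular picture frame lying in the x–z plane (depth along y). The opening is 417 mm wide (x) by 464 mm tall (z), surrounded by a border 35 mm wide on all four sides. The frame is 25 mm deep and is made of two full-height vertical stiles with two horizontal rails fitted between them.


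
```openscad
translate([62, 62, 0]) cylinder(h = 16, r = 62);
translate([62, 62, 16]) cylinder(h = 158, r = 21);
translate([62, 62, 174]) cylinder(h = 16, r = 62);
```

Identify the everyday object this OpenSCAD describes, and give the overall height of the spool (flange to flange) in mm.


A spool. The overall height is 190 mm.

Three coaxial cylinders, large–small–large — a spool. Two 16 mm flanges and a 158 mm core give 16 + 158 + 16 = 190 mm.


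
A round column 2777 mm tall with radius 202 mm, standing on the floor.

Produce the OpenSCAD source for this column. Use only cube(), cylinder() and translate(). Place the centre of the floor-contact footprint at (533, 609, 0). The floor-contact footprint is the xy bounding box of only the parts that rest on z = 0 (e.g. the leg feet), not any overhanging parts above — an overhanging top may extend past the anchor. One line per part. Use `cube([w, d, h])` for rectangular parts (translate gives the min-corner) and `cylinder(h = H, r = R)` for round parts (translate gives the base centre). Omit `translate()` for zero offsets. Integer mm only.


translate([533, 609, 0]) cylinder(h = 2777, r = 202);


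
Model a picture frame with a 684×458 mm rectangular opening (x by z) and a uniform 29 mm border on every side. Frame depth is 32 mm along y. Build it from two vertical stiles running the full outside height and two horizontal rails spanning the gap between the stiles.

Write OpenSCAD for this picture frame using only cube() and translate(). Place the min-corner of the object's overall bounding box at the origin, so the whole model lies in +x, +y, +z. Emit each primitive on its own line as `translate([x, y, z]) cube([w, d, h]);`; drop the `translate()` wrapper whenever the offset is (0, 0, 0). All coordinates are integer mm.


cube([29, 32, 516]);
translate([713, 0, 0]) cube([29, 32, 516]);
translate([29, 0, 0]) cube([684, 32, 29]);
translate([29, 0, 487]) cube([684, 32, 29]);


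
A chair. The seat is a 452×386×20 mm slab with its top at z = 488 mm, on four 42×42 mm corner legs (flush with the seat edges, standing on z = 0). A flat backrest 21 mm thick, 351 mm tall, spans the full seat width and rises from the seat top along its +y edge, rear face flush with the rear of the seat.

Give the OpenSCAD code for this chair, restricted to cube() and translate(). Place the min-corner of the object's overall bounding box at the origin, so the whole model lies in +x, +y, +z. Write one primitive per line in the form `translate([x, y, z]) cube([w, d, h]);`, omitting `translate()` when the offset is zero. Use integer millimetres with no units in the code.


translate([0, 0, 468]) cube([452, 386, 20]);
cube([42, 42, 468]);
translate([410, 0, 0]) cube([42, 42, 468]);
translate([0, 344, 0]) cube([42, 42, 468]);
translate([410, 344, 0]) cube([42, 42, 468]);
translate([0, 365, 488]) cube([452, 21, 351]);


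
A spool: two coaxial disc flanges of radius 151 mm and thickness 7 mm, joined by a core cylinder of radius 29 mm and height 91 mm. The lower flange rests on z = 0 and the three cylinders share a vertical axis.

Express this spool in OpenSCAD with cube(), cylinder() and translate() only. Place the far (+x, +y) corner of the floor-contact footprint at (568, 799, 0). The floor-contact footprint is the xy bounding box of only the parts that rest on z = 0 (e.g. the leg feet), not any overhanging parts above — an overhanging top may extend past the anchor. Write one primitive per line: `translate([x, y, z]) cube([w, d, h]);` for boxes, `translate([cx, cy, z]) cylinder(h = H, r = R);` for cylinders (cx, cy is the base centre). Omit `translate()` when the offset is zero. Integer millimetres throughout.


translate([417, 648, 0]) cylinder(h = 7, r = 151);
translate([417, 648, 7]) cylinder(h = 91, r = 29);
translate([417, 648, 98]) cylinder(h = 7, r = 151);


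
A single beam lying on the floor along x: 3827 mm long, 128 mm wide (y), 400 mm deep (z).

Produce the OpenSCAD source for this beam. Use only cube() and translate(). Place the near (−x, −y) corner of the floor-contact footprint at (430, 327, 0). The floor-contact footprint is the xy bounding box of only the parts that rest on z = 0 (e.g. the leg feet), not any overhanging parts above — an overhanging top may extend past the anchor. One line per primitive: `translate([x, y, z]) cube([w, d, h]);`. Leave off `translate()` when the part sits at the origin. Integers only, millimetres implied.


translate([430, 327, 0]) cube([3827, 128, 400]);


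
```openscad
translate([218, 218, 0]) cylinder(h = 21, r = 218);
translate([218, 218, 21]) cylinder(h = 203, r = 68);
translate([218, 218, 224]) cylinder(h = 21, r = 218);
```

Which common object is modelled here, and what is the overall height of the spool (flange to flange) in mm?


A spool. The overall height is 245 mm.

Three coaxial cylinders, large–small–large — a spool. Two 21 mm flanges and a 203 mm core give 21 + 203 + 21 = 245 mm.


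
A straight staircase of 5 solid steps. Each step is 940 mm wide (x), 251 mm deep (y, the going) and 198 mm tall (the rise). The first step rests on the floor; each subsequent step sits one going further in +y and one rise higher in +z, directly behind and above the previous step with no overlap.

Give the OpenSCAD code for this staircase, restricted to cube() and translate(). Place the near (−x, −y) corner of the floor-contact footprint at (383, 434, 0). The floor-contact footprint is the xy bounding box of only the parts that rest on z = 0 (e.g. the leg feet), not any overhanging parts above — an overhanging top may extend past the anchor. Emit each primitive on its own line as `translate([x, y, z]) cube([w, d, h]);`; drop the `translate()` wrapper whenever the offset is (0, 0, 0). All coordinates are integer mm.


translate([383, 434, 0]) cube([940, 251, 198]);
translate([383, 685, 198]) cube([940, 251, 198]);
translate([383, 936, 396]) cube([940, 251, 198]);
translate([383, 1187, 594]) cube([940, 251, 198]);
translate([383, 1438, 792]) cube([940, 251, 198]);


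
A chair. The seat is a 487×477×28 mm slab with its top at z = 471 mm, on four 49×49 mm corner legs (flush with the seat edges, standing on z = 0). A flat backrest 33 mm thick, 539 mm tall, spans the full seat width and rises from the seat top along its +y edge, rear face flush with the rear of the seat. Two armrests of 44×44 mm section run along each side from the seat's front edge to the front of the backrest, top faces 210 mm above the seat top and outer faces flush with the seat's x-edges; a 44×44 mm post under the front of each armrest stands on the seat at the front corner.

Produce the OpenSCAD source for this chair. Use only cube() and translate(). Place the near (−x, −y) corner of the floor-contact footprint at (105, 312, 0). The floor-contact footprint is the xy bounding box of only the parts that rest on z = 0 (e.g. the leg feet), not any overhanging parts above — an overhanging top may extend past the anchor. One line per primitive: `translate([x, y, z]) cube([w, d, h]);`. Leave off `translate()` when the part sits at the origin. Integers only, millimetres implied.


// leg_h = 471 - 28 = 443
// arm post h = 210 - 44 = 166
translate([105, 312, 443]) cube([487, 477, 28]);
translate([105, 312, 0]) cube([49, 49, 443]);
translate([543, 312, 0]) cube([49, 49, 443]);
translate([105, 740, 0]) cube([49, 49, 443]);
translate([543, 740, 0]) cube([49, 49, 443]);
translate([105, 756, 471]) cube([487, 33, 539]);
translate([105, 312, 637]) cube([44, 444, 44]);
translate([548, 312, 637]) cube([44, 444, 44]);
translate([105, 312, 471]) cube([44, 44, 166]);
translate([548, 312, 471]) cube([44, 44, 166]);


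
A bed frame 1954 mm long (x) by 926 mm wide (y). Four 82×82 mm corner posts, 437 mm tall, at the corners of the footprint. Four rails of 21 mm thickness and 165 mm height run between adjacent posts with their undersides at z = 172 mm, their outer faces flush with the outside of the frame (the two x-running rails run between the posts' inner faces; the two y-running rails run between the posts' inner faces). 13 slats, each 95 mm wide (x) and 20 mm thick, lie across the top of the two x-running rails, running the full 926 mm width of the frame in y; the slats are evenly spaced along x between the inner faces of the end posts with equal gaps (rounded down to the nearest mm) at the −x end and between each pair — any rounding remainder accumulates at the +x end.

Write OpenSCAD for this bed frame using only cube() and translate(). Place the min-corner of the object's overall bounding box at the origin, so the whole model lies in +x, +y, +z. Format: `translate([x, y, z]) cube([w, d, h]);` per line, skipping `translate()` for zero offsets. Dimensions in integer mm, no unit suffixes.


cube([82, 82, 437]);
translate([0, 844, 0]) cube([82, 82, 437]);
translate([1872, 0, 0]) cube([82, 82, 437]);
translate([1872, 844, 0]) cube([82, 82, 437]);
translate([82, 0, 172]) cube([1790, 21, 165]);
translate([82, 905, 172]) cube([1790, 21, 165]);
translate([0, 82, 172]) cube([21, 762, 165]);
translate([1933, 82, 172]) cube([21, 762, 165]);
translate([121, 0, 337]) cube([95, 926, 20]);
translate([255, 0, 337]) cube([95, 926, 20]);
translate([389, 0, 337]) cube([95, 926, 20]);
translate([523, 0, 337]) cube([95, 926, 20]);
translate([657, 0, 337]) cube([95, 926, 20]);
translate([791, 0, 337]) cube([95, 926, 20]);
translate([925, 0, 337]) cube([95, 926, 20]);
translate([1059, 0, 337]) cube([95, 926, 20]);
translate([1193, 0, 337]) cube([95, 926, 20]);
translate([1327, 0, 337]) cube([95, 926, 20]);
translate([1461, 0, 337]) cube([95, 926, 20]);
translate([1595, 0, 337]) cube([95, 926, 20]);
translate([1729, 0, 337]) cube([95, 926, 20]);


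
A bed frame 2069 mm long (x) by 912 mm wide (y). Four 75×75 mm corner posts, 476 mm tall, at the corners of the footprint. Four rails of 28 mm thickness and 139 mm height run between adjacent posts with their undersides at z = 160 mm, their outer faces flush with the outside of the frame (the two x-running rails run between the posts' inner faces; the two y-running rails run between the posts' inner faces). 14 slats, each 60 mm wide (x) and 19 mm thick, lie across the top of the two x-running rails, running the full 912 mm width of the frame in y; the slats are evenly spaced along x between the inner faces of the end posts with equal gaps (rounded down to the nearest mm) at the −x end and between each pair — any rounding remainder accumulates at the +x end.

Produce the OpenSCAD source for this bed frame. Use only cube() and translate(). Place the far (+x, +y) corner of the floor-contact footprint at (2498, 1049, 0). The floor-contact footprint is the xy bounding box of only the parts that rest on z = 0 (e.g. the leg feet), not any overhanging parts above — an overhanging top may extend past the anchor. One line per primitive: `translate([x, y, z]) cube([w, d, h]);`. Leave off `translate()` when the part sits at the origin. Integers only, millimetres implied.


translate([429, 137, 0]) cube([75, 75, 476]);
translate([429, 974, 0]) cube([75, 75, 476]);
translate([2423, 137, 0]) cube([75, 75, 476]);
translate([2423, 974, 0]) cube([75, 75, 476]);
translate([504, 137, 160]) cube([1919, 28, 139]);
translate([504, 1021, 160]) cube([1919, 28, 139]);
translate([429, 212, 160]) cube([28, 762, 139]);
translate([2470, 212, 160]) cube([28, 762, 139]);
translate([575, 137, 299]) cube([60, 912, 19]);
translate([706, 137, 299]) cube([60, 912, 19]);
translate([837, 137, 299]) cube([60, 912, 19]);
translate([968, 137, 299]) cube([60, 912, 19]);
translate([1099, 137, 299]) cube([60, 912, 19]);
translate([1230, 137, 299]) cube([60, 912, 19]);
translate([1361, 137, 299]) cube([60, 912, 19]);
translate([1492, 137, 299]) cube([60, 912, 19]);
translate([1623, 137, 299]) cube([60, 912, 19]);
translate([1754, 137, 299]) cube([60, 912, 19]);
translate([1885, 137, 299]) cube([60, 912, 19]);
translate([2016, 137, 299]) cube([60, 912, 19]);
translate([2147, 137, 299]) cube([60, 912, 19]);
translate([2278, 137, 299]) cube([60, 912, 19]);


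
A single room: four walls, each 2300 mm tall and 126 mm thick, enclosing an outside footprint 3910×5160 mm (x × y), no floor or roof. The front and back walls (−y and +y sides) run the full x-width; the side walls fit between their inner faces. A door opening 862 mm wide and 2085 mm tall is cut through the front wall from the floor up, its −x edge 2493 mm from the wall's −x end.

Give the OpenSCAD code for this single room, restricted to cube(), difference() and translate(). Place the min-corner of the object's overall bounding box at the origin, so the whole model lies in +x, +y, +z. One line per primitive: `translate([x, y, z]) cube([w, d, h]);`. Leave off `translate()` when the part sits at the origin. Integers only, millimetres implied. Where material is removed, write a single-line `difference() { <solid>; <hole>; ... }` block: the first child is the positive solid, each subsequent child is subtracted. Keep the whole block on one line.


difference() { cube([3910, 126, 2300]); translate([2493, 0, 0]) cube([862, 126, 2085]); }
translate([0, 5034, 0]) cube([3910, 126, 2300]);
translate([0, 126, 0]) cube([126, 4908, 2300]);
translate([3784, 126, 0]) cube([126, 4908, 2300]);


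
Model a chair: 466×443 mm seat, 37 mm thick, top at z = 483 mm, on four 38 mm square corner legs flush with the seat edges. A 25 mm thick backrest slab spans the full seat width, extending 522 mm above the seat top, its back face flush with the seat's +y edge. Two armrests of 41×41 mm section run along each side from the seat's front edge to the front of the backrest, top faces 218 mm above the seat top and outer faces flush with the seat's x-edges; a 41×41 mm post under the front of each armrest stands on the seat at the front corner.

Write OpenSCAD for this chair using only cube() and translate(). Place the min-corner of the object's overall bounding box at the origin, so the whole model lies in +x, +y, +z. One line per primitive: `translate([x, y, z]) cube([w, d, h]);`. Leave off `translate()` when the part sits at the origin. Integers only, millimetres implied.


translate([0, 0, 446]) cube([466, 443, 37]);
cube([38, 38, 446]);
translate([428, 0, 0]) cube([38, 38, 446]);
translate([0, 405, 0]) cube([38, 38, 446]);
translate([428, 405, 0]) cube([38, 38, 446]);
translate([0, 418, 483]) cube([466, 25, 522]);
translate([0, 0, 660]) cube([41, 418, 41]);
translate([425, 0, 660]) cube([41, 418, 41]);
translate([0, 0, 483]) cube([41, 41, 177]);
translate([425, 0, 483]) cube([41, 41, 177]);


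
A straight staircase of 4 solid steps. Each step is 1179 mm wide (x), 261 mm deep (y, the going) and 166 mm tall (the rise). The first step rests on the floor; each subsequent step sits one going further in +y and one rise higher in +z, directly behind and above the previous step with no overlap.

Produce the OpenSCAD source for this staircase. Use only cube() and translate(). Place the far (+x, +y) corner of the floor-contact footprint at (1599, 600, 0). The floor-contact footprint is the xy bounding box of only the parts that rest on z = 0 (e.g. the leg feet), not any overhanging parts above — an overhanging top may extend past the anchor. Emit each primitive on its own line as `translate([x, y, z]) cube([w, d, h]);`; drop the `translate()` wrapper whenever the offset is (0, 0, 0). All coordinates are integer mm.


translate([420, 339, 0]) cube([1179, 261, 166]);
translate([420, 600, 166]) cube([1179, 261, 166]);
translate([420, 861, 332]) cube([1179, 261, 166]);
translate([420, 1122, 498]) cube([1179, 261, 166]);


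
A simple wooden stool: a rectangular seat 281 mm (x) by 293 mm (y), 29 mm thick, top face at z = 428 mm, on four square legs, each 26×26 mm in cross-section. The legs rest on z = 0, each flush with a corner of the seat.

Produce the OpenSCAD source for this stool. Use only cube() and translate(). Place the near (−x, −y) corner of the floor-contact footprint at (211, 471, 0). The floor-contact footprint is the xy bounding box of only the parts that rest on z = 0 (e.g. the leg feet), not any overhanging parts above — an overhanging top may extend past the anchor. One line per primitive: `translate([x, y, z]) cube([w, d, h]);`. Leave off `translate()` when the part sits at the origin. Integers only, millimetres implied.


translate([211, 471, 399]) cube([281, 293, 29]);
translate([211, 471, 0]) cube([26, 26, 399]);
translate([466, 471, 0]) cube([26, 26, 399]);
translate([211, 738, 0]) cube([26, 26, 399]);
translate([466, 738, 0]) cube([26, 26, 399]);


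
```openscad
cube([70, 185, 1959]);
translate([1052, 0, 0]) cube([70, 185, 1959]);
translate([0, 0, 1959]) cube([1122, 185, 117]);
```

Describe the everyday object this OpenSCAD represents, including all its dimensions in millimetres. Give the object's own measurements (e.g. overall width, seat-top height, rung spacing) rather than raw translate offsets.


A door frame. The clear opening is 982 mm wide and 1959 mm high. Two 70 mm wide jambs, 185 mm deep, stand either side of the opening from the floor to the top of the opening. A 117 mm thick head sits across the top of both jambs, spanning the full outside width of the frame.


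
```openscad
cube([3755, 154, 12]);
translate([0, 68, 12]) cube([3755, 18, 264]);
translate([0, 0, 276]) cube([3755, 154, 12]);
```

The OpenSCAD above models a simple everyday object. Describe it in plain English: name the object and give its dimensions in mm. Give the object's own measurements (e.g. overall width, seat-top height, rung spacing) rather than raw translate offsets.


An I-beam lying along x, 3755 mm long. Overall section height 288 mm. Two flanges 154 mm wide (y) and 12 mm thick, one on the floor and one at the top; a web 18 mm thick runs between them, centred on the flange width.


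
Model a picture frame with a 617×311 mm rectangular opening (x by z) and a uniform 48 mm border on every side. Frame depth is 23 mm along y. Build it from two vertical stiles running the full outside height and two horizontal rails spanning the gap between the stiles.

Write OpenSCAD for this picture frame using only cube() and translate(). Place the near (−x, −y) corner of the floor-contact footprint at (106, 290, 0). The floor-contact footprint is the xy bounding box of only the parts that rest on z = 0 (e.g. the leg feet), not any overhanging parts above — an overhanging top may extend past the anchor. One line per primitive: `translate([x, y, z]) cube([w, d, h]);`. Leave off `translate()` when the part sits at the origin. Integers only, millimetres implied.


translate([106, 290, 0]) cube([48, 23, 407]);
translate([771, 290, 0]) cube([48, 23, 407]);
translate([154, 290, 0]) cube([617, 23, 48]);
translate([154, 290, 359]) cube([617, 23, 48]);


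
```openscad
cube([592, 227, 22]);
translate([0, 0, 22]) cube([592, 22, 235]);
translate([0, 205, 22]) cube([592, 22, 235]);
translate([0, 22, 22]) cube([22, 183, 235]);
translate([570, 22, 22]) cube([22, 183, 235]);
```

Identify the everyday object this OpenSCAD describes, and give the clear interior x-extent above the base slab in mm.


An open box. The internal width is 548 mm.

A 592×227 base slab with four walls standing on it — an open box. The base is 592 mm wide and the walls are 22 mm thick, so the internal width is 592 − 2 × 22 = 548 mm.


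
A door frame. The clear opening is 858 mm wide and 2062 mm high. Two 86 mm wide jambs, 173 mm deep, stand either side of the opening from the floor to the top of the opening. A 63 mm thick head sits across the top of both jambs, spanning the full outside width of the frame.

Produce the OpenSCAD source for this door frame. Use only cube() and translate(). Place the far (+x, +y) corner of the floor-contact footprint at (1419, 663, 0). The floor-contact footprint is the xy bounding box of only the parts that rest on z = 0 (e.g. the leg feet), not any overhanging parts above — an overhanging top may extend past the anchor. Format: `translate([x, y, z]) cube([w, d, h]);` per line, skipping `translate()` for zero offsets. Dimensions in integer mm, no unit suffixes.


translate([389, 490, 0]) cube([86, 173, 2062]);
translate([1333, 490, 0]) cube([86, 173, 2062]);
translate([389, 490, 2062]) cube([1030, 173, 63]);


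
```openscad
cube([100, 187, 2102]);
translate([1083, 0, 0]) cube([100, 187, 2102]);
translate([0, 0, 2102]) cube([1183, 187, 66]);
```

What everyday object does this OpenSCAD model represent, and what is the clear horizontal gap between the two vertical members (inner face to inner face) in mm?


A door frame. The clear opening width is 983 mm.

Two 2102 mm tall posts with a header on top — a door frame. The left jamb is 100 mm wide at x = 0; the right jamb starts at x = 1083. The clear opening is 1083 − 100 = 983 mm.


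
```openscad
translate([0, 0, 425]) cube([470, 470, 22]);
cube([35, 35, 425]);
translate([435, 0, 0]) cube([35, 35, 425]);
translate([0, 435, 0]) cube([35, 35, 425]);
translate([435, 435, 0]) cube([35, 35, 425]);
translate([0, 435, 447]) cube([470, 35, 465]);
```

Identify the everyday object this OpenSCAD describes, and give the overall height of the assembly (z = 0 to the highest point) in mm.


A chair. The overall height is 912 mm.

A slab on four corner posts with a tall panel at the back — a chair. The seat slab sits at z = 425 with thickness 22, and the 465 mm backrest starts at the seat top, so the overall height is 425 + 22 + 465 = 912 mm.


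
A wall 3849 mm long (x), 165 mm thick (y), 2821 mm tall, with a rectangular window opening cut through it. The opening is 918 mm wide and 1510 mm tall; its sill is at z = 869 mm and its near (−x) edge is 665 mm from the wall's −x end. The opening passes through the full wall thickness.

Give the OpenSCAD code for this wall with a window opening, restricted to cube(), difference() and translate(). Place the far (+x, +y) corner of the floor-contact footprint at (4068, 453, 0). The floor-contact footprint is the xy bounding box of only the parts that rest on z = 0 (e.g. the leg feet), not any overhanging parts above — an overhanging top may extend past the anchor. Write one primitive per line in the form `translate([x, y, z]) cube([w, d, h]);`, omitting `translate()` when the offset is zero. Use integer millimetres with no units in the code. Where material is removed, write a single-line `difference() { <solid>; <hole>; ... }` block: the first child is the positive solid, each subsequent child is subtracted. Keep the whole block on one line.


difference() { translate([219, 288, 0]) cube([3849, 165, 2821]); translate([884, 288, 869]) cube([918, 165, 1510]); }


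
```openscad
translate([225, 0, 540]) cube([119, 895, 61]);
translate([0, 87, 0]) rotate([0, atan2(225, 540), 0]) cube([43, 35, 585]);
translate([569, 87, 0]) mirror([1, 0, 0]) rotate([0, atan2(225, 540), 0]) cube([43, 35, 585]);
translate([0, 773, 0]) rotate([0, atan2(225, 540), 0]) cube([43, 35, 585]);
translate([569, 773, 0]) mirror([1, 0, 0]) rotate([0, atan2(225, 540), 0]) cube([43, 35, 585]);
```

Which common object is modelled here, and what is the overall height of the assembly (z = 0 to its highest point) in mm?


A sawhorse. The overall height is 601 mm.

A beam across two mirrored pairs of raked legs — a sawhorse. The beam's underside is at z = 540 (matching the legs' vertical rise in atan2(225, 540)) and the beam is 61 mm tall, so its top is at 540 + 61 = 601 mm. The raked legs top out at the beam's underside, so that is the highest point.
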